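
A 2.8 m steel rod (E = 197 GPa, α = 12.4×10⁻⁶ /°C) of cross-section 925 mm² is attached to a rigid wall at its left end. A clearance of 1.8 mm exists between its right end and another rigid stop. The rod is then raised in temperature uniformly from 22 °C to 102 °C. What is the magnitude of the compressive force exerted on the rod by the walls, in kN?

P ≈ 63.6 kN

Free thermal elongation = αΔT L = 12.4×10⁻⁶ × 80 × 2800 = 2.778 mm.
The gap closes (δ_free > 1.8 mm) and the wall then resists a further 2.778 − 1.8 = 0.9776 mm of expansion.
That suppressed elongation corresponds to σ = E·Δ/L = 197×10³ × 0.9776/2800 = 68.78 MPa.
Force on the wall = σA = 68.78 × 925 mm² = 63.62 kN.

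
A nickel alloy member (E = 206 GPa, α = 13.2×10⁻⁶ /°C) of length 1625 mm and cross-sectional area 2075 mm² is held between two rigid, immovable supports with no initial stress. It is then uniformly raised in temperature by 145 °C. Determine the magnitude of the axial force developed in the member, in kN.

With zero net strain, σ = E·αΔT = 206 GPa × 13.2×10⁻⁶ × 145 = 394.3 MPa.
Then P = σA = 394.3 × 2075 mm² = 818.1 kN, compressive.

P ≈ 818 kN (compressive)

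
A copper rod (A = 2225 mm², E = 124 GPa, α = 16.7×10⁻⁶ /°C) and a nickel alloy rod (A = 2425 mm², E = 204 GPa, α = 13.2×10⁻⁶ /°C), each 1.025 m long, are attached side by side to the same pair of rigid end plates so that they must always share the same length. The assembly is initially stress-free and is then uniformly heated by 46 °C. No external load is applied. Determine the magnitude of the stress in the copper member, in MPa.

The copper has the larger α, so on heating it would change length more than the nickel alloy if both were free. The rigid plates force a common final length, so the copper is put into compression and the nickel alloy into tension, with equal and opposite forces P (no external load).
Equating the net (thermal + elastic) strains gives |α₁ − α₂|·ΔT = P·[1/(A₁E₁) + 1/(A₂E₂)].
|α₁ − α₂|·ΔT = 3.5×10⁻⁶ × 46 = 0.000161.
1/(A₁E₁) + 1/(A₂E₂) = 1/(2225×124×10³) + 1/(2425×204×10³) = 5.646×10⁻⁹ N⁻¹.
P = 0.000161 / 5.646×10⁻⁹ = 28520 N = 28.52 kN.
σ_{copper} = P/A₁ = 28520/2225 = 12.82 MPa, compressive.

σ ≈ 12.8 MPa (compressive)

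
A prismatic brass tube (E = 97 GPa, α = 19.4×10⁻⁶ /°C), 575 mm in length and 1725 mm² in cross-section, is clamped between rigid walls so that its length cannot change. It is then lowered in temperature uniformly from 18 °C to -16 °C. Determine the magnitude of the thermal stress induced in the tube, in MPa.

σ ≈ 64 MPa (tensile)

With length fixed, the mechanical strain must cancel the thermal strain αΔT = 19.4×10⁻⁶ × 34 = 659.6×10⁻⁶.
σ = EαΔT = 97×10³ × 19.4×10⁻⁶ × 34 = 63.98 MPa (tensile; the tube is trying to contract).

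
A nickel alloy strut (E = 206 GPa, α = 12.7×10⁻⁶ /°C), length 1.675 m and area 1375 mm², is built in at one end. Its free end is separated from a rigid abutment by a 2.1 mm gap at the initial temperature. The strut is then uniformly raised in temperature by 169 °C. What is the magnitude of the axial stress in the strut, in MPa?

σ ≈ 184 MPa (compressive)

Free thermal elongation = αΔT L = 12.7×10⁻⁶ × 169 × 1675 = 3.595 mm.
After closing the 2.1 mm clearance, 3.595 − 2.1 = 1.495 mm of expansion remains to be suppressed by the wall.
That suppressed elongation corresponds to σ = E·Δ/L = 206×10³ × 1.495/1675 = 183.9 MPa.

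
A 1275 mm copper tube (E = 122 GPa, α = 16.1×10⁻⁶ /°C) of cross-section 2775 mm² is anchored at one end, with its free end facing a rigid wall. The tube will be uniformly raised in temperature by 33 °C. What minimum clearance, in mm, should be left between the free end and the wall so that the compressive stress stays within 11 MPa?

g ≈ 0.562 mm

With no wall the tube would lengthen by αΔT L = 16.1×10⁻⁶ × 33 × 1275 = 0.6774 mm.
A stress of 11 MPa corresponds to the wall pushing the tube back by σL/E = 11×1275/(122×10³) = 0.115 mm.
The gap must absorb the remainder: g_min = 0.6774 − 0.115 = 0.5624 mm.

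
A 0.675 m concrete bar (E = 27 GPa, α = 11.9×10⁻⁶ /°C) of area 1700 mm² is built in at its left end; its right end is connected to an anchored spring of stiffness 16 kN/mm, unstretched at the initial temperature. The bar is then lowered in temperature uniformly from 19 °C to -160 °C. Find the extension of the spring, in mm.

The unrestrained thermal change is αΔT L = 11.9×10⁻⁶ × 179 × 675 = 1.438 mm.
Let P be the tensile force in the spring. The bar extends elastically by PL/(AE) and the spring stretches by P/k; together these equal δ_free.
So P = δ_free / [L/(AE) + 1/k] = 1.438 / [ 675/(1700×27×10³) + 1/(16×10³) ].
P = 1.438 / 7.721×10⁻⁵ = 18620 N.
Spring extension = P/k = 18620/(16×10³) = 1.164 mm.

δ ≈ 1.16 mm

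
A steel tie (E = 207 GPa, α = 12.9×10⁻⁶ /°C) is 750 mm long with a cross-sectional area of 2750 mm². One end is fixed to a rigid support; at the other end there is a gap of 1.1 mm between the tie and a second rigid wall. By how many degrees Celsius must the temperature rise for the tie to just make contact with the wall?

ΔT ≈ 114 °C

Contact occurs when the free expansion equals the gap: αΔT L = 1.1 mm.
So ΔT = g/(αL) = 1.1/(12.9×10⁻⁶ × 750) = 113.7 °C.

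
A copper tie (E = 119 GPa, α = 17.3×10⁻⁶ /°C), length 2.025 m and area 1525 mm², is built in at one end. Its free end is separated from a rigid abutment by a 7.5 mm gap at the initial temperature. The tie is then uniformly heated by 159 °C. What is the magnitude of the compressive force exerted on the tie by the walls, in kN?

If the wall were absent the tie would grow by αΔT L = 17.3×10⁻⁶ × 159 × 2025 = 5.57 mm.
This is smaller than the 7.5 mm clearance, so the tie expands freely without reaching the stop — the stress is zero.

P ≈ 0 kN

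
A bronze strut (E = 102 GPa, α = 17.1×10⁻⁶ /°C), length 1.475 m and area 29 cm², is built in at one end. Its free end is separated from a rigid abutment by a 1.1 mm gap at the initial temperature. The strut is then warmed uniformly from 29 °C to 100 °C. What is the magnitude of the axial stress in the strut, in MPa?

σ ≈ 47.8 MPa (compressive)

Free thermal elongation = αΔT L = 17.1×10⁻⁶ × 71 × 1475 = 1.791 mm.
The gap closes (δ_free > 1.1 mm) and the wall then resists a further 1.791 − 1.1 = 0.6908 mm of expansion.
Compatibility: PL/(AE) = 0.6908 mm, so σ = P/A = E × (0.6908/1475) = 47.77 MPa.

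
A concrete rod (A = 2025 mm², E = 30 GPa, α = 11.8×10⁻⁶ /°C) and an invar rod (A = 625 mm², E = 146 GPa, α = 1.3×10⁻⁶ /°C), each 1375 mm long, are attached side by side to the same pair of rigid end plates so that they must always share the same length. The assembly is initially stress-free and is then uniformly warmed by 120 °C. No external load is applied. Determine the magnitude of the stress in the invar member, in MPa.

σ ≈ 73.5 MPa (tensile)

Both members must finish at the same length. With the larger α, the concrete tends to over-expand; the plates restrain it, putting the concrete in compression and the invar in tension. With no external load the two internal forces are equal and opposite, magnitude P.
Setting the final lengths equal and cancelling L: (α₁ − α₂)ΔT = P/(A₁E₁) + P/(A₂E₂).
|α₁ − α₂|·ΔT = 10.5×10⁻⁶ × 120 = 0.00126.
1/(A₁E₁) + 1/(A₂E₂) = 1/(2025×30×10³) + 1/(625×146×10³) = 2.742×10⁻⁸ N⁻¹.
P = 0.00126 / 2.742×10⁻⁸ = 45950 N = 45.95 kN.
σ_{invar} = P/A₂ = 45950/625 = 73.52 MPa, tensile.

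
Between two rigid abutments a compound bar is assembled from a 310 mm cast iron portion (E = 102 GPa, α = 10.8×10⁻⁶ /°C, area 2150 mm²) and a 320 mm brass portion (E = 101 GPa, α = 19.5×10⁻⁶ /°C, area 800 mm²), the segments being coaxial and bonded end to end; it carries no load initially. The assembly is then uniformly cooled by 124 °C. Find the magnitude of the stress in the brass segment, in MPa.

Free thermal contraction of the whole bar: Σ αᵢΔT Lᵢ = 10.8×10⁻⁶×124×310 + 19.5×10⁻⁶×124×320 = 1.189 mm.
The walls prevent any net length change, so an axial force P (same in every segment) develops. Compatibility: P · Σ Lᵢ/(AᵢEᵢ) = δ_free.
Σ Lᵢ/(AᵢEᵢ) = 310/(2150×102×10³) + 320/(800×101×10³) = 5.374×10⁻⁶ mm/N.
So P = 1.189 / 5.374×10⁻⁶ = 221.2 kN, tensile.
σ_{brass} = P / A = 221200 / 800 = 276.5 MPa.

σ ≈ 277 MPa (tensile)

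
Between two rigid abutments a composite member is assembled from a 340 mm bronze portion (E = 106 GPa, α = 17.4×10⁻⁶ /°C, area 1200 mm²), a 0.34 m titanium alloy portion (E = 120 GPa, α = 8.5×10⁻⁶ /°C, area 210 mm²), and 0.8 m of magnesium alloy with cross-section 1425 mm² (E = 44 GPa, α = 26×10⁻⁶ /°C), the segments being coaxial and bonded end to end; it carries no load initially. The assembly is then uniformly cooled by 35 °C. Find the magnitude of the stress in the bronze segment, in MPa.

σ ≈ 29.9 MPa (tensile)

With the walls removed the bar would change length by δ_free = Σ αᵢΔT Lᵢ = 17.4×10⁻⁶×35×340 + 8.5×10⁻⁶×35×340 + 26×10⁻⁶×35×800 = 1.036 mm.
Since the ends are fixed, an axial force P builds up, equal in every segment, with P · Σ Lᵢ/(AᵢEᵢ) = δ_free.
The series flexibility is Σ Lᵢ/(AᵢEᵢ) = 340/(1200×106×10³) + 340/(210×120×10³) + 800/(1425×44×10³) = 2.892×10⁻⁵ mm/N.
So P = 1.036 / 2.892×10⁻⁵ = 35.83 kN, tensile.
σ_{bronze} = P / A = 35830 / 1200 = 29.85 MPa.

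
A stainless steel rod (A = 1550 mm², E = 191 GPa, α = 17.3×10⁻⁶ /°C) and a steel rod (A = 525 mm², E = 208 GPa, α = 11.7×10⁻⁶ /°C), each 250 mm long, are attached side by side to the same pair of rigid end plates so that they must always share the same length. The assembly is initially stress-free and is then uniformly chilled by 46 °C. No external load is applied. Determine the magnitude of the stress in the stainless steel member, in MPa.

σ ≈ 13.3 MPa (tensile)

The stainless steel has the larger α, so on cooling it would change length more than the steel if both were free. The rigid plates force a common final length, so the stainless steel is put into tension and the steel into compression, with equal and opposite forces P (no external load).
Compatibility of the two members (thermal + elastic change equal): (α₁ − α₂)ΔT = P·[1/(A₁E₁) + 1/(A₂E₂)].
|α₁ − α₂|·ΔT = 5.6×10⁻⁶ × 46 = 0.0002576.
1/(A₁E₁) + 1/(A₂E₂) = 1/(1550×191×10³) + 1/(525×208×10³) = 1.254×10⁻⁸ N⁻¹.
So P = 0.0002576 / 1.254×10⁻⁸ = 20.55 kN.
σ_{stainless steel} = P/A₁ = 20550/1550 = 13.26 MPa, tensile.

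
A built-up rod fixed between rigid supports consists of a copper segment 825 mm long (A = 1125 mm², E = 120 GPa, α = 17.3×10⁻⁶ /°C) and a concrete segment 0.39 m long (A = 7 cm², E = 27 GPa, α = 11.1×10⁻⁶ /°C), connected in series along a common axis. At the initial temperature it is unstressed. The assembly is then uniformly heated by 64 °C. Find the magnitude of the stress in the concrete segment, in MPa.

σ ≈ 63.6 MPa (compressive)

With the walls removed the bar would change length by δ_free = Σ αᵢΔT Lᵢ = 17.3×10⁻⁶×64×825 + 11.1×10⁻⁶×64×390 = 1.19 mm.
Since the ends are fixed, an axial force P builds up, equal in every segment, with P · Σ Lᵢ/(AᵢEᵢ) = δ_free.
Σ Lᵢ/(AᵢEᵢ) = 825/(1125×120×10³) + 390/(700×27×10³) = 2.675×10⁻⁵ mm/N.
So P = 1.19 / 2.675×10⁻⁵ = 44.51 kN, compressive.
σ_{concrete} = P / A = 44510 / 700 = 63.59 MPa.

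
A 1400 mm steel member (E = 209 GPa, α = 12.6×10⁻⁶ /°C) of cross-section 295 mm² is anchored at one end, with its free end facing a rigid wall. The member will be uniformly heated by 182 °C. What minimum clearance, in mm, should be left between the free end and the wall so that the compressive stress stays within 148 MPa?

Free expansion if unrestrained: δ_free = αΔT L = 12.6×10⁻⁶ × 182 × 1400 = 3.21 mm.
At the allowable stress the elastic shortening the wall may impose is σL/E = 148 × 1400 / (209×10³) = 0.9914 mm.
So the gap has to take up the difference, g_min = δ_free − σL/E = 3.21 − 0.9914 = 2.219 mm.

g ≈ 2.22 mm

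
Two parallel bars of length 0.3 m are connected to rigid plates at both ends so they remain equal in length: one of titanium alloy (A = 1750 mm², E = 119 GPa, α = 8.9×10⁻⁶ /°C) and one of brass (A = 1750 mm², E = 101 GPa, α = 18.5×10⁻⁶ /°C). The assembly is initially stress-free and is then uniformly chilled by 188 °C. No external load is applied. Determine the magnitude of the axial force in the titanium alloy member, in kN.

P ≈ 173 kN (compressive in the titanium alloy)

Equilibrium of a rigid end plate with no external load gives equal and opposite internal forces ±P in the two members. Since α_{brass} > α_{titanium alloy}, cooling drives the brass into tension and the titanium alloy into compression.
Setting the final lengths equal and cancelling L: (α₁ − α₂)ΔT = P/(A₁E₁) + P/(A₂E₂).
|α₁ − α₂|·ΔT = 9.6×10⁻⁶ × 188 = 0.001805.
1/(A₁E₁) + 1/(A₂E₂) = 1/(1750×119×10³) + 1/(1750×101×10³) = 1.046×10⁻⁸ N⁻¹.
P = 0.001805 / 1.046×10⁻⁸ = 172500 N = 172.5 kN.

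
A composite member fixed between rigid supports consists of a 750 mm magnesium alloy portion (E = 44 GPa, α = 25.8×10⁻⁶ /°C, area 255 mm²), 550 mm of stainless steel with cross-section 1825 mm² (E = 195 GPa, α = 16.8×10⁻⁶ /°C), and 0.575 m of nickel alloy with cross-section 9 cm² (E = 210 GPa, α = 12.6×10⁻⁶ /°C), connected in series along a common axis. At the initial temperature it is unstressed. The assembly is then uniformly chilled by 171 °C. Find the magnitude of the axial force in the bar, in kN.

P ≈ 85.8 kN (tensile)

With the walls removed the bar would change length by δ_free = Σ αᵢΔT Lᵢ = 25.8×10⁻⁶×171×750 + 16.8×10⁻⁶×171×550 + 12.6×10⁻⁶×171×575 = 6.128 mm.
The walls prevent any net length change, so an axial force P (same in every segment) develops. Compatibility: P · Σ Lᵢ/(AᵢEᵢ) = δ_free.
The series flexibility is Σ Lᵢ/(AᵢEᵢ) = 750/(255×44×10³) + 550/(1825×195×10³) + 575/(900×210×10³) = 7.143×10⁻⁵ mm/N.
So P = 6.128 / 7.143×10⁻⁵ = 85.78 kN, tensile.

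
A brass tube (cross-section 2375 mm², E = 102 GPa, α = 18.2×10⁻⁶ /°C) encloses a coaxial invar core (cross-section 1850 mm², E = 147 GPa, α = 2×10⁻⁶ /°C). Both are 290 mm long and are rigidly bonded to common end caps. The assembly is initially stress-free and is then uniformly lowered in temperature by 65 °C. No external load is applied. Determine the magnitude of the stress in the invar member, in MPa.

σ ≈ 72.9 MPa (compressive)

Equilibrium of a rigid end plate with no external load gives equal and opposite internal forces ±P in the two members. Since α_{brass} > α_{invar}, cooling drives the brass into tension and the invar into compression.
Setting the final lengths equal and cancelling L: (α₁ − α₂)ΔT = P/(A₁E₁) + P/(A₂E₂).
|α₁ − α₂|·ΔT = 16.2×10⁻⁶ × 65 = 0.001053.
1/(A₁E₁) + 1/(A₂E₂) = 1/(2375×102×10³) + 1/(1850×147×10³) = 7.805×10⁻⁹ N⁻¹.
So P = 0.001053 / 7.805×10⁻⁹ = 134.9 kN.
σ_{invar} = P/A₂ = 134900/1850 = 72.93 MPa, compressive.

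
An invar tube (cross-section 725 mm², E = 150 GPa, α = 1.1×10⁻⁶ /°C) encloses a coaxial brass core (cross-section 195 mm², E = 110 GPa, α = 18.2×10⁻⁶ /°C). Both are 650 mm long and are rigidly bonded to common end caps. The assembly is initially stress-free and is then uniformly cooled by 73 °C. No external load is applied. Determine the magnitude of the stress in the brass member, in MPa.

σ ≈ 115 MPa (tensile)

The brass has the larger α, so on cooling it would change length more than the invar if both were free. The rigid plates force a common final length, so the brass is put into tension and the invar into compression, with equal and opposite forces P (no external load).
Setting the final lengths equal and cancelling L: (α₁ − α₂)ΔT = P/(A₁E₁) + P/(A₂E₂).
|α₁ − α₂|·ΔT = 17.1×10⁻⁶ × 73 = 0.001248.
1/(A₁E₁) + 1/(A₂E₂) = 1/(725×150×10³) + 1/(195×110×10³) = 5.582×10⁻⁸ N⁻¹.
So P = 0.001248 / 5.582×10⁻⁸ = 22.36 kN.
σ_{brass} = P/A₂ = 22360/195 = 114.7 MPa, tensile.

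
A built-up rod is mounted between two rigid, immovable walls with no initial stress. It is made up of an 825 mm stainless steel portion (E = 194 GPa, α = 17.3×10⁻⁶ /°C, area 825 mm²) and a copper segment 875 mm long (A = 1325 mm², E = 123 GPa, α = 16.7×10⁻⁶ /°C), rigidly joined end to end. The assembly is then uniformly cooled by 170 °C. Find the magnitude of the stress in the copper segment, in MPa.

σ ≈ 352 MPa (tensile)

If the supports were absent, the total length change would be Σ αᵢΔT Lᵢ = 17.3×10⁻⁶×170×825 + 16.7×10⁻⁶×170×875 = 4.91 mm.
The rigid supports impose zero overall length change; the single axial force P common to all segments must satisfy P Σ Lᵢ/(AᵢEᵢ) = δ_free.
Σ Lᵢ/(AᵢEᵢ) = 825/(825×194×10³) + 875/(1325×123×10³) = 1.052×10⁻⁵ mm/N.
So P = 4.91 / 1.052×10⁻⁵ = 466.6 kN, tensile.
σ_{copper} = P / A = 466600 / 1325 = 352.2 MPa.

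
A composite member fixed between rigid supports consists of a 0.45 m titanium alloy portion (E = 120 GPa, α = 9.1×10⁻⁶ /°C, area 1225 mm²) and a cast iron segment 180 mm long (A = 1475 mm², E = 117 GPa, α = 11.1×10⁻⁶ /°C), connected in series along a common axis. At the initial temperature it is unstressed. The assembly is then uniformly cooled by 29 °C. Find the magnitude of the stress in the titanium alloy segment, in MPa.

σ ≈ 35.1 MPa (tensile)

Free thermal contraction of the whole bar: Σ αᵢΔT Lᵢ = 9.1×10⁻⁶×29×450 + 11.1×10⁻⁶×29×180 = 0.1767 mm.
The walls prevent any net length change, so an axial force P (same in every segment) develops. Compatibility: P · Σ Lᵢ/(AᵢEᵢ) = δ_free.
The series flexibility is Σ Lᵢ/(AᵢEᵢ) = 450/(1225×120×10³) + 180/(1475×117×10³) = 4.104×10⁻⁶ mm/N.
P = 0.1767 / 4.104×10⁻⁶ = 43050 N = 43.05 kN, tensile.
σ_{titanium alloy} = P / A = 43050 / 1225 = 35.14 MPa.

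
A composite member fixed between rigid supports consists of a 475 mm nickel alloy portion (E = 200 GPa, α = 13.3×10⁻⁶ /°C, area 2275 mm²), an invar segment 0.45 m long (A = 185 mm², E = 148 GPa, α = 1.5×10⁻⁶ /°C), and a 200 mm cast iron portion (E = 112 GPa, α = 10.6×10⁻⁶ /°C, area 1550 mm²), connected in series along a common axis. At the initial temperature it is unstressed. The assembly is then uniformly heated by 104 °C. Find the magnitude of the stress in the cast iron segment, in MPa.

σ ≈ 32.8 MPa (compressive)

If the supports were absent, the total length change would be Σ αᵢΔT Lᵢ = 13.3×10⁻⁶×104×475 + 1.5×10⁻⁶×104×450 + 10.6×10⁻⁶×104×200 = 0.9477 mm.
Since the ends are fixed, an axial force P builds up, equal in every segment, with P · Σ Lᵢ/(AᵢEᵢ) = δ_free.
The series flexibility is Σ Lᵢ/(AᵢEᵢ) = 475/(2275×200×10³) + 450/(185×148×10³) + 200/(1550×112×10³) = 1.863×10⁻⁵ mm/N.
P = 0.9477 / 1.863×10⁻⁵ = 50870 N = 50.87 kN, compressive.
σ_{cast iron} = P / A = 50870 / 1550 = 32.82 MPa.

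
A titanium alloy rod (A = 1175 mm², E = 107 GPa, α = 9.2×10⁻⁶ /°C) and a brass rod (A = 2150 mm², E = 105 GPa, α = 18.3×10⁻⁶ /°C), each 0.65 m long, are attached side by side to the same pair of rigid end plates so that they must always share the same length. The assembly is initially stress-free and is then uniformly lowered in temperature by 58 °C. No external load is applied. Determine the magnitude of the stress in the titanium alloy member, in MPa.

σ ≈ 36.3 MPa (compressive)

The brass has the larger α, so on cooling it would change length more than the titanium alloy if both were free. The rigid plates force a common final length, so the brass is put into tension and the titanium alloy into compression, with equal and opposite forces P (no external load).
Equating the net (thermal + elastic) strains gives |α₁ − α₂|·ΔT = P·[1/(A₁E₁) + 1/(A₂E₂)].
|α₁ − α₂|·ΔT = 9.1×10⁻⁶ × 58 = 0.0005278.
1/(A₁E₁) + 1/(A₂E₂) = 1/(1175×107×10³) + 1/(2150×105×10³) = 1.238×10⁻⁸ N⁻¹.
So P = 0.0005278 / 1.238×10⁻⁸ = 42.62 kN.
σ_{titanium alloy} = P/A₁ = 42620/1175 = 36.27 MPa, compressive.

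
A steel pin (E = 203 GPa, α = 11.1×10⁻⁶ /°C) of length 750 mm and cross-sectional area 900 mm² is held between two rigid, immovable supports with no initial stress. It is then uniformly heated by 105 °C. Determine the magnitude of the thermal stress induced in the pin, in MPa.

σ ≈ 237 MPa (compressive)

The supports are rigid, so the total axial strain is zero. The restrained thermal strain is ε = αΔT = 11.1×10⁻⁶ × 105 = 1165.5×10⁻⁶.
The stress required to suppress this strain is σ = Eε = 203×10³ × 1165.5×10⁻⁶ = 236.6 MPa, compressive since the pin is trying to expand.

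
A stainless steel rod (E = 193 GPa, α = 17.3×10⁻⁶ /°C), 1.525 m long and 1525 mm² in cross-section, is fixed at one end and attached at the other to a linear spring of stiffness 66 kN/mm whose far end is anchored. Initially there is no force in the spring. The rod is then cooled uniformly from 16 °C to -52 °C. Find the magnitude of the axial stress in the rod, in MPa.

σ ≈ 57.9 MPa (tensile)

If the spring were absent the rod would shorten by αΔT L = 17.3×10⁻⁶ × 68 × 1525 = 1.794 mm.
Let P be the tensile force in the spring. The rod extends elastically by PL/(AE) and the spring stretches by P/k; together these equal δ_free.
P [ L/(AE) + 1/k ] = δ_free → P [ 1525/(1525×193×10³) + 1/(66×10³) ] = 1.794.
P = 1.794 / 2.033×10⁻⁵ = 88230 N.
σ = P/A = 88230/1525 = 57.86 MPa.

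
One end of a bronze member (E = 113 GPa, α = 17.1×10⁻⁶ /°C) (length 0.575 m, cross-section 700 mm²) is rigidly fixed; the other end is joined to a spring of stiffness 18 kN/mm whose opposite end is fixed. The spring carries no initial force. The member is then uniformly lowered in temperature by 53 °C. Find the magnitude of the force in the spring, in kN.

P ≈ 8.29 kN

If the spring were absent the member would shorten by αΔT L = 17.1×10⁻⁶ × 53 × 575 = 0.5211 mm.
With a force P in the spring, the elastic change of the member is PL/(AE) and that of the spring is P/k; compatibility requires their sum to equal δ_free.
P [ L/(AE) + 1/k ] = δ_free → P [ 575/(700×113×10³) + 1/(18×10³) ] = 0.5211.
P = 0.5211 / 6.282×10⁻⁵ = 8295 N.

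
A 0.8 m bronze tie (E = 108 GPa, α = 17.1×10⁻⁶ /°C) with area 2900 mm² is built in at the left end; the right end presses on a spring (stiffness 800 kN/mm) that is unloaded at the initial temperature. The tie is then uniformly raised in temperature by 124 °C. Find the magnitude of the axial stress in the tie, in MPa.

Free thermal expansion: δ_free = αΔT L = 17.1×10⁻⁶ × 124 × 800 = 1.696 mm.
With a force P in the spring, the elastic change of the tie is PL/(AE) and that of the spring is P/k; compatibility requires their sum to equal δ_free.
P [ L/(AE) + 1/k ] = δ_free → P [ 800/(2900×108×10³) + 1/(800×10³) ] = 1.696.
P = 1.696 / 3.804×10⁻⁶ = 445900 N.
σ = P/A = 445900/2900 = 153.8 MPa.

σ ≈ 154 MPa (compressive)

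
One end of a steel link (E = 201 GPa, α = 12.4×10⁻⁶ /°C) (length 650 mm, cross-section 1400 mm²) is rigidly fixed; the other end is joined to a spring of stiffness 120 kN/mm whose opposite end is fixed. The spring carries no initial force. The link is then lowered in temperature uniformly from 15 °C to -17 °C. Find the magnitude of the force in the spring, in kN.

If the spring were absent the link would shorten by αΔT L = 12.4×10⁻⁶ × 32 × 650 = 0.2579 mm.
Let P be the tensile force in the spring. The link extends elastically by PL/(AE) and the spring stretches by P/k; together these equal δ_free.
P [ L/(AE) + 1/k ] = δ_free → P [ 650/(1400×201×10³) + 1/(120×10³) ] = 0.2579.
P = 0.2579 / 1.064×10⁻⁵ = 24230 N.

P ≈ 24.2 kN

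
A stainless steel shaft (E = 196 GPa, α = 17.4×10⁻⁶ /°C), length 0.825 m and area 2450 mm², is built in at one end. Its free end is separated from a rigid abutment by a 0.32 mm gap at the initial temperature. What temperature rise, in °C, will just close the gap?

ΔT ≈ 22.3 °C

The gap closes when αΔT L = 0.32 mm, since the shaft is still unstressed at that instant.
So ΔT = g/(αL) = 0.32/(17.4×10⁻⁶ × 825) = 22.29 °C.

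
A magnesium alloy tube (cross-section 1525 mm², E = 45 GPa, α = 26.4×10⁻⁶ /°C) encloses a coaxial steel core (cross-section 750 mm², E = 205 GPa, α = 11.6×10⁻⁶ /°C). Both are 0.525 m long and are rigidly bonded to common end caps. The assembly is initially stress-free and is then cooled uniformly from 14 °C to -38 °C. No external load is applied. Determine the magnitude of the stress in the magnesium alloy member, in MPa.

σ ≈ 23.9 MPa (tensile)

The magnesium alloy has the larger α, so on cooling it would change length more than the steel if both were free. The rigid plates force a common final length, so the magnesium alloy is put into tension and the steel into compression, with equal and opposite forces P (no external load).
Equating the net (thermal + elastic) strains gives |α₁ − α₂|·ΔT = P·[1/(A₁E₁) + 1/(A₂E₂)].
|α₁ − α₂|·ΔT = 14.8×10⁻⁶ × 52 = 0.0007696.
1/(A₁E₁) + 1/(A₂E₂) = 1/(1525×45×10³) + 1/(750×205×10³) = 2.108×10⁻⁸ N⁻¹.
So P = 0.0007696 / 2.108×10⁻⁸ = 36.52 kN.
σ_{magnesium alloy} = P/A₁ = 36520/1525 = 23.94 MPa, tensile.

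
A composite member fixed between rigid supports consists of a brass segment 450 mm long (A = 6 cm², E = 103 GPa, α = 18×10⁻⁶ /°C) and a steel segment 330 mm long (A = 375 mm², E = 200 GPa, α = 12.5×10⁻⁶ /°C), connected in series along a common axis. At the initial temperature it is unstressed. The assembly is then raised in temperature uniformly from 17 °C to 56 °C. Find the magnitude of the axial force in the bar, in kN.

If the supports were absent, the total length change would be Σ αᵢΔT Lᵢ = 18×10⁻⁶×39×450 + 12.5×10⁻⁶×39×330 = 0.4768 mm.
The walls prevent any net length change, so an axial force P (same in every segment) develops. Compatibility: P · Σ Lᵢ/(AᵢEᵢ) = δ_free.
Σ Lᵢ/(AᵢEᵢ) = 450/(600×103×10³) + 330/(375×200×10³) = 1.168×10⁻⁵ mm/N.
Hence P = δ_free / Σ(L/AE) = 0.4768/1.168×10⁻⁵ = 40.81 kN (compressive).

P ≈ 40.8 kN (compressive)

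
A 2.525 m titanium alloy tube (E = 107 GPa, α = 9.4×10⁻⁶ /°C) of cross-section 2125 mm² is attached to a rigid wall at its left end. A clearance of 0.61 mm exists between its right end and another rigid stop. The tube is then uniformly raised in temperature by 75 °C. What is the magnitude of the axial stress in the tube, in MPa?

σ ≈ 49.6 MPa (compressive)

Free thermal elongation = αΔT L = 9.4×10⁻⁶ × 75 × 2525 = 1.78 mm.
After closing the 0.61 mm clearance, 1.78 − 0.61 = 1.17 mm of expansion remains to be suppressed by the wall.
So σ = E(δ_free − g)/L = 107×10³ × 1.17/2525 = 49.59 MPa.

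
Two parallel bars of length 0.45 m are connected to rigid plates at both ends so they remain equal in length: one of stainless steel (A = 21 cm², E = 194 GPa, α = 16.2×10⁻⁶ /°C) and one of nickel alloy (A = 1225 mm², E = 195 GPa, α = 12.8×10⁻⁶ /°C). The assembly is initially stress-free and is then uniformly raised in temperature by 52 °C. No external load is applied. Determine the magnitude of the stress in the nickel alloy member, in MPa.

σ ≈ 21.7 MPa (tensile)

The stainless steel has the larger α, so on heating it would change length more than the nickel alloy if both were free. The rigid plates force a common final length, so the stainless steel is put into compression and the nickel alloy into tension, with equal and opposite forces P (no external load).
Equating the net (thermal + elastic) strains gives |α₁ − α₂|·ΔT = P·[1/(A₁E₁) + 1/(A₂E₂)].
|α₁ − α₂|·ΔT = 3.4×10⁻⁶ × 52 = 0.0001768.
1/(A₁E₁) + 1/(A₂E₂) = 1/(2100×194×10³) + 1/(1225×195×10³) = 6.641×10⁻⁹ N⁻¹.
So P = 0.0001768 / 6.641×10⁻⁹ = 26.62 kN.
σ_{nickel alloy} = P/A₂ = 26620/1225 = 21.73 MPa, tensile.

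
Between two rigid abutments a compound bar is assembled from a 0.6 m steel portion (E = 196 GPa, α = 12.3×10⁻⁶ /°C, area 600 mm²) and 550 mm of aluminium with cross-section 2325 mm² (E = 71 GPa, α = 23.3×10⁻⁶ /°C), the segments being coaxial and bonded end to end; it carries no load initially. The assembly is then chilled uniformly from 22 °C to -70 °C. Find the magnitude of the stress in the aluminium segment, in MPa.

σ ≈ 94.8 MPa (tensile)

With the walls removed the bar would change length by δ_free = Σ αᵢΔT Lᵢ = 12.3×10⁻⁶×92×600 + 23.3×10⁻⁶×92×550 = 1.858 mm.
Since the ends are fixed, an axial force P builds up, equal in every segment, with P · Σ Lᵢ/(AᵢEᵢ) = δ_free.
The series flexibility is Σ Lᵢ/(AᵢEᵢ) = 600/(600×196×10³) + 550/(2325×71×10³) = 8.434×10⁻⁶ mm/N.
P = 1.858 / 8.434×10⁻⁶ = 220300 N = 220.3 kN, tensile.
σ_{aluminium} = P / A = 220300 / 2325 = 94.75 MPa.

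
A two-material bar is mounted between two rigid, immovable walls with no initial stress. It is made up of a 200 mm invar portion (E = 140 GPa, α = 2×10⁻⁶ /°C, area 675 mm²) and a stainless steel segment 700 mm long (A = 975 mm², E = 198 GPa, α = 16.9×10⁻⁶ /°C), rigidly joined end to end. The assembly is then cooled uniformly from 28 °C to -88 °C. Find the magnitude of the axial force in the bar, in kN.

P ≈ 247 kN (tensile)

If the supports were absent, the total length change would be Σ αᵢΔT Lᵢ = 2×10⁻⁶×116×200 + 16.9×10⁻⁶×116×700 = 1.419 mm.
The rigid supports impose zero overall length change; the single axial force P common to all segments must satisfy P Σ Lᵢ/(AᵢEᵢ) = δ_free.
The series flexibility is Σ Lᵢ/(AᵢEᵢ) = 200/(675×140×10³) + 700/(975×198×10³) = 5.742×10⁻⁶ mm/N.
P = 1.419 / 5.742×10⁻⁶ = 247100 N = 247.1 kN, tensile.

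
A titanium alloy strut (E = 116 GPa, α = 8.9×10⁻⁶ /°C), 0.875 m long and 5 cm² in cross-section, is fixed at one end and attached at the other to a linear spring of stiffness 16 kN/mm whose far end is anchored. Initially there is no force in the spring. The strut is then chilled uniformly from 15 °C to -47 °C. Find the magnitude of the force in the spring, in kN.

The unrestrained thermal change is αΔT L = 8.9×10⁻⁶ × 62 × 875 = 0.4828 mm.
Let P be the tensile force in the spring. The strut extends elastically by PL/(AE) and the spring stretches by P/k; together these equal δ_free.
So P = δ_free / [L/(AE) + 1/k] = 0.4828 / [ 875/(500×116×10³) + 1/(16×10³) ].
P = 0.4828 / 7.759×10⁻⁵ = 6223 N.

P ≈ 6.22 kN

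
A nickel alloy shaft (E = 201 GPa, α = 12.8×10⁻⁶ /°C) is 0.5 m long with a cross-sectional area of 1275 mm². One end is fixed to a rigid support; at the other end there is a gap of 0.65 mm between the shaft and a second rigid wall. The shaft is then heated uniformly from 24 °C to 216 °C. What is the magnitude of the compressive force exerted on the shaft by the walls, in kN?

P ≈ 297 kN

If the wall were absent the shaft would grow by αΔT L = 12.8×10⁻⁶ × 192 × 500 = 1.229 mm.
This exceeds the 0.65 mm gap, so the wall pushes back. The portion of expansion that must be recovered elastically is δ_free − gap = 1.229 − 0.65 = 0.5788 mm.
So σ = E(δ_free − g)/L = 201×10³ × 0.5788/500 = 232.7 MPa.
Force on the wall = σA = 232.7 × 1275 mm² = 296.7 kN.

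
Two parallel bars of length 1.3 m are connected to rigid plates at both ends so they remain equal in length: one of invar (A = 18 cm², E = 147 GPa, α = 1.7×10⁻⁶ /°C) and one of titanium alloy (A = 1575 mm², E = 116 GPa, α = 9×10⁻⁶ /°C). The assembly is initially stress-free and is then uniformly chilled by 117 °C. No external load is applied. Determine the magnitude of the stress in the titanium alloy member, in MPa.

σ ≈ 58.6 MPa (tensile)

Equilibrium of a rigid end plate with no external load gives equal and opposite internal forces ±P in the two members. Since α_{titanium alloy} > α_{invar}, cooling drives the titanium alloy into tension and the invar into compression.
Setting the final lengths equal and cancelling L: (α₁ − α₂)ΔT = P/(A₁E₁) + P/(A₂E₂).
|α₁ − α₂|·ΔT = 7.3×10⁻⁶ × 117 = 0.0008541.
1/(A₁E₁) + 1/(A₂E₂) = 1/(1800×147×10³) + 1/(1575×116×10³) = 9.253×10⁻⁹ N⁻¹.
P = 0.0008541 / 9.253×10⁻⁹ = 92310 N = 92.31 kN.
σ_{titanium alloy} = P/A₂ = 92310/1575 = 58.61 MPa, tensile.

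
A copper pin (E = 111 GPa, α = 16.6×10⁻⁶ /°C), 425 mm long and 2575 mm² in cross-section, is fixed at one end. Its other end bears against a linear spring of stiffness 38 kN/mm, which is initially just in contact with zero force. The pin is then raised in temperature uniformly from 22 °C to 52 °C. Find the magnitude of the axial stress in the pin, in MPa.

If the spring were absent the pin would lengthen by αΔT L = 16.6×10⁻⁶ × 30 × 425 = 0.2116 mm.
With a force P in the spring, the elastic change of the pin is PL/(AE) and that of the spring is P/k; compatibility requires their sum to equal δ_free.
P [ L/(AE) + 1/k ] = δ_free → P [ 425/(2575×111×10³) + 1/(38×10³) ] = 0.2116.
P = 0.2116 / 2.78×10⁻⁵ = 7613 N.
σ = P/A = 7613/2575 = 2.956 MPa.

σ ≈ 2.96 MPa (compressive)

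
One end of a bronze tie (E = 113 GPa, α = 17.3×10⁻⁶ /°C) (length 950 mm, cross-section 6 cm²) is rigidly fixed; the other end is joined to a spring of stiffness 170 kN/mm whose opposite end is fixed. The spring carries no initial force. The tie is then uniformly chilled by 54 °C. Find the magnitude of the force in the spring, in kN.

The unrestrained thermal change is αΔT L = 17.3×10⁻⁶ × 54 × 950 = 0.8875 mm.
With a force P in the spring, the elastic change of the tie is PL/(AE) and that of the spring is P/k; compatibility requires their sum to equal δ_free.
P [ L/(AE) + 1/k ] = δ_free → P [ 950/(600×113×10³) + 1/(170×10³) ] = 0.8875.
P = 0.8875 / 1.989×10⁻⁵ = 44610 N.

P ≈ 44.6 kN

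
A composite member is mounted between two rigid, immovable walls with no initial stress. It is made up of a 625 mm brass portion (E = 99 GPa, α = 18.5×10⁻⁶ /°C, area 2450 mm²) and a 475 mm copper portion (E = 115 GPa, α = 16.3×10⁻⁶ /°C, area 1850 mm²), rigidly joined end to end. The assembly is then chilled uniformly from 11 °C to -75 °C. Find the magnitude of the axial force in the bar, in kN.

Free thermal contraction of the whole bar: Σ αᵢΔT Lᵢ = 18.5×10⁻⁶×86×625 + 16.3×10⁻⁶×86×475 = 1.66 mm.
The walls prevent any net length change, so an axial force P (same in every segment) develops. Compatibility: P · Σ Lᵢ/(AᵢEᵢ) = δ_free.
The series flexibility is Σ Lᵢ/(AᵢEᵢ) = 625/(2450×99×10³) + 475/(1850×115×10³) = 4.809×10⁻⁶ mm/N.
P = 1.66 / 4.809×10⁻⁶ = 345200 N = 345.2 kN, tensile.

P ≈ 345 kN (tensile)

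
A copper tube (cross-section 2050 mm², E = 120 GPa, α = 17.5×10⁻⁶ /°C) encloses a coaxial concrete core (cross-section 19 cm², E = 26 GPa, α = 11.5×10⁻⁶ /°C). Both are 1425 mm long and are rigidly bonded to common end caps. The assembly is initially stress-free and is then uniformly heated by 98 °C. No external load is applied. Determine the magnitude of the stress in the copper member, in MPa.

Equilibrium of a rigid end plate with no external load gives equal and opposite internal forces ±P in the two members. Since α_{copper} > α_{concrete}, heating drives the copper into compression and the concrete into tension.
Equating the net (thermal + elastic) strains gives |α₁ − α₂|·ΔT = P·[1/(A₁E₁) + 1/(A₂E₂)].
|α₁ − α₂|·ΔT = 6×10⁻⁶ × 98 = 0.000588.
1/(A₁E₁) + 1/(A₂E₂) = 1/(2050×120×10³) + 1/(1900×26×10³) = 2.431×10⁻⁸ N⁻¹.
P = 0.000588 / 2.431×10⁻⁸ = 24190 N = 24.19 kN.
σ_{copper} = P/A₁ = 24190/2050 = 11.8 MPa, compressive.

σ ≈ 11.8 MPa (compressive)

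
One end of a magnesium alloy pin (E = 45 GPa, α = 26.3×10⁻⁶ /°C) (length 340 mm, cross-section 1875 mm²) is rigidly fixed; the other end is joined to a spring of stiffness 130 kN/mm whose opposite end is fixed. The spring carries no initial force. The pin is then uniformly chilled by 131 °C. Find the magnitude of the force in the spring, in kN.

P ≈ 99.9 kN

The unrestrained thermal change is αΔT L = 26.3×10⁻⁶ × 131 × 340 = 1.171 mm.
Let P be the tensile force in the spring. The pin extends elastically by PL/(AE) and the spring stretches by P/k; together these equal δ_free.
P [ L/(AE) + 1/k ] = δ_free → P [ 340/(1875×45×10³) + 1/(130×10³) ] = 1.171.
P = 1.171 / 1.172×10⁻⁵ = 99930 N.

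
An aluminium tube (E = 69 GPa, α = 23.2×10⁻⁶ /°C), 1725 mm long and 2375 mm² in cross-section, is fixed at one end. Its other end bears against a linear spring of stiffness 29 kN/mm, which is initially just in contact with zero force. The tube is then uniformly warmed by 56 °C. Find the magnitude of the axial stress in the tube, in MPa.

σ ≈ 21 MPa (compressive)

Free thermal expansion: δ_free = αΔT L = 23.2×10⁻⁶ × 56 × 1725 = 2.241 mm.
Let P be the compressive force at the spring. The tube shortens elastically by PL/(AE) and the spring compresses by P/k; together these equal δ_free.
So P = δ_free / [L/(AE) + 1/k] = 2.241 / [ 1725/(2375×69×10³) + 1/(29×10³) ].
P = 2.241 / 4.501×10⁻⁵ = 49790 N.
σ = P/A = 49790/2375 = 20.97 MPa.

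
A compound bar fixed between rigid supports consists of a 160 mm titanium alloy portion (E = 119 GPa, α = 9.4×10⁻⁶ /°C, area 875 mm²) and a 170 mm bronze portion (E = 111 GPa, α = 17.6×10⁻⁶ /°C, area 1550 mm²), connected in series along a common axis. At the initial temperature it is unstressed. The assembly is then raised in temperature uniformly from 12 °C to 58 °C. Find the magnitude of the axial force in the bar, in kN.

P ≈ 81.9 kN (compressive)

If the supports were absent, the total length change would be Σ αᵢΔT Lᵢ = 9.4×10⁻⁶×46×160 + 17.6×10⁻⁶×46×170 = 0.2068 mm.
The rigid supports impose zero overall length change; the single axial force P common to all segments must satisfy P Σ Lᵢ/(AᵢEᵢ) = δ_free.
The series flexibility is Σ Lᵢ/(AᵢEᵢ) = 160/(875×119×10³) + 170/(1550×111×10³) = 2.525×10⁻⁶ mm/N.
P = 0.2068 / 2.525×10⁻⁶ = 81920 N = 81.92 kN, compressive.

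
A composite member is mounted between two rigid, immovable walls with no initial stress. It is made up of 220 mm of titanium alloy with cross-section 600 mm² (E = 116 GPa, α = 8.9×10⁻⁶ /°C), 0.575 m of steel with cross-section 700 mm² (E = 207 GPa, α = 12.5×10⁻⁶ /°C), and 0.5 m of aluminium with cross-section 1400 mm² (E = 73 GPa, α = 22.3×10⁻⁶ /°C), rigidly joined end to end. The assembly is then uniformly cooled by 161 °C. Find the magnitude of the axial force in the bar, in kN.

P ≈ 272 kN (tensile)

With the walls removed the bar would change length by δ_free = Σ αᵢΔT Lᵢ = 8.9×10⁻⁶×161×220 + 12.5×10⁻⁶×161×575 + 22.3×10⁻⁶×161×500 = 3.268 mm.
The rigid supports impose zero overall length change; the single axial force P common to all segments must satisfy P Σ Lᵢ/(AᵢEᵢ) = δ_free.
The series flexibility is Σ Lᵢ/(AᵢEᵢ) = 220/(600×116×10³) + 575/(700×207×10³) + 500/(1400×73×10³) = 1.202×10⁻⁵ mm/N.
P = 3.268 / 1.202×10⁻⁵ = 271800 N = 271.8 kN, tensile.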